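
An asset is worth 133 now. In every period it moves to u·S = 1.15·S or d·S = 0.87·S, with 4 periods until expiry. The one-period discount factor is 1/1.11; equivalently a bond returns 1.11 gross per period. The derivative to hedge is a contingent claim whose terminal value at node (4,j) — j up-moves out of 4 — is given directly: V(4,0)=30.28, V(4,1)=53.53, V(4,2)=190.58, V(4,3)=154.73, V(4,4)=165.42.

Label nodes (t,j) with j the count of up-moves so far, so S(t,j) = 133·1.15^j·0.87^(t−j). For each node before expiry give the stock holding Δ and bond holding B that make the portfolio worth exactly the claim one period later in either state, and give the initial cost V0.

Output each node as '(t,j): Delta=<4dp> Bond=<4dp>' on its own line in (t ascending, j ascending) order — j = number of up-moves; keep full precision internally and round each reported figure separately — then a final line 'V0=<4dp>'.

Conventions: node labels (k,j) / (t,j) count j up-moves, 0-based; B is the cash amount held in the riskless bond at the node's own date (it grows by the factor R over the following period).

(0,0): Delta=0.0531 Bond=100.0899
(1,0): Delta=0.1929 Bond=94.9258
(1,1): Delta=0.0355 Bond=113.7954
(2,0): Delta=3.8607 Bond=-263.8683
(2,1): Delta=-0.2696 Bond=166.9070
(2,2): Delta=0.0739 Bond=119.5472
(3,0): Delta=0.9481 Bond=-37.8028
(3,1): Delta=4.2280 Bond=-335.4089
(3,2): Delta=-0.8367 Bond=272.0460
(3,3): Delta=0.1887 Bond=109.4727
V0=107.1505

No-arbitrage ⇒ martingale measure with p* = (R−d)/(u−d) = 0.8571.
Terminal payoffs: V(4,0)=30.2800, V(4,1)=53.5300, V(4,2)=190.5800, V(4,3)=154.7300, V(4,4)=165.4200
(3,0): S=87.5809. Δ = (V_up−V_dn)/(S_up−S_dn) = (53.5300−30.2800)/(100.7180−76.1954) = 0.9481. V = [p*·53.5300 + (1−p*)·30.2800]/1.11 = 45.2329. B = V − Δ·S = -37.8028.
(3,1): S=115.7679. Δ = (V_up−V_dn)/(S_up−S_dn) = (190.5800−53.5300)/(133.1330−100.7180) = 4.2280. V = [p*·190.5800 + (1−p*)·53.5300]/1.11 = 154.0553. B = V − Δ·S = -335.4089.
(3,2): S=153.0265. Δ = (V_up−V_dn)/(S_up−S_dn) = (154.7300−190.5800)/(175.9804−133.1330) = -0.8367. V = [p*·154.7300 + (1−p*)·190.5800]/1.11 = 144.0103. B = V − Δ·S = 272.0460.
(3,3): S=202.2764. Δ = (V_up−V_dn)/(S_up−S_dn) = (165.4200−154.7300)/(232.6178−175.9804) = 0.1887. V = [p*·165.4200 + (1−p*)·154.7300]/1.11 = 147.6512. B = V − Δ·S = 109.4727.
(2,0): S=100.6677. Δ = (V_up−V_dn)/(S_up−S_dn) = (154.0553−45.2329)/(115.7679−87.5809) = 3.8607. V = [p*·154.0553 + (1−p*)·45.2329]/1.11 = 124.7831. B = V − Δ·S = -263.8683.
(2,1): S=133.0665. Δ = (V_up−V_dn)/(S_up−S_dn) = (144.0103−154.0553)/(153.0265−115.7679) = -0.2696. V = [p*·144.0103 + (1−p*)·154.0553]/1.11 = 131.0318. B = V − Δ·S = 166.9070.
(2,2): S=175.8925. Δ = (V_up−V_dn)/(S_up−S_dn) = (147.6512−144.0103)/(202.2764−153.0265) = 0.0739. V = [p*·147.6512 + (1−p*)·144.0103]/1.11 = 132.5505. B = V − Δ·S = 119.5472.
(1,0): S=115.7100. Δ = (V_up−V_dn)/(S_up−S_dn) = (131.0318−124.7831)/(133.0665−100.6677) = 0.1929. V = [p*·131.0318 + (1−p*)·124.7831]/1.11 = 117.2425. B = V − Δ·S = 94.9258.
(1,1): S=152.9500. Δ = (V_up−V_dn)/(S_up−S_dn) = (132.5505−131.0318)/(175.8925−133.0665) = 0.0355. V = [p*·132.5505 + (1−p*)·131.0318]/1.11 = 119.2194. B = V − Δ·S = 113.7954.
(0,0): S=133.0000. Δ = (V_up−V_dn)/(S_up−S_dn) = (119.2194−117.2425)/(152.9500−115.7100) = 0.0531. V = [p*·119.2194 + (1−p*)·117.2425]/1.11 = 107.1505. B = V − Δ·S = 100.0899.
Verification: the root portfolio costs Δ(0,0)·S0 + B(0,0) = 107.1505, matching V0.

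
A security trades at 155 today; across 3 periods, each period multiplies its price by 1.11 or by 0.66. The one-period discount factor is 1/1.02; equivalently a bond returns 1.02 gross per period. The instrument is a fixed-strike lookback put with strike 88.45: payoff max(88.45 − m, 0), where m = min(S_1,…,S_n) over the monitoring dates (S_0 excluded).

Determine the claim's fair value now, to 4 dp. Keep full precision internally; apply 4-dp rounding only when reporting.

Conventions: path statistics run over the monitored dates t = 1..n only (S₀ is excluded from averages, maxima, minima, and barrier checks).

price = 1.7765

Under the martingale measure an up-move has probability p* = 0.8000; value the claim as the probability-weighted average of per-path payoffs, discounted 3 periods at R = 1.02.
Enumerate all 2^3 = 8 price paths (U = up ×1.11, D = down ×0.66); each path with k up-moves has probability p*^k·(1−p*)^(3−k).
DDD: m=44.5619, payoff=43.8881, prob=0.008000
UDD: m=74.9450, payoff=13.5050, prob=0.032000
DUD: m=74.9450, payoff=13.5050, prob=0.032000
UUD: m=126.0438, payoff=0.0000, prob=0.128000
DDU: m=67.5180, payoff=20.9320, prob=0.032000
UDU: m=113.5530, payoff=0.0000, prob=0.128000
DUU: m=102.3000, payoff=0.0000, prob=0.128000
UUU: m=172.0500, payoff=0.0000, prob=0.512000
Price = Σ prob·payoff / R^3 = 1.885250 / 1.061208 = 1.7765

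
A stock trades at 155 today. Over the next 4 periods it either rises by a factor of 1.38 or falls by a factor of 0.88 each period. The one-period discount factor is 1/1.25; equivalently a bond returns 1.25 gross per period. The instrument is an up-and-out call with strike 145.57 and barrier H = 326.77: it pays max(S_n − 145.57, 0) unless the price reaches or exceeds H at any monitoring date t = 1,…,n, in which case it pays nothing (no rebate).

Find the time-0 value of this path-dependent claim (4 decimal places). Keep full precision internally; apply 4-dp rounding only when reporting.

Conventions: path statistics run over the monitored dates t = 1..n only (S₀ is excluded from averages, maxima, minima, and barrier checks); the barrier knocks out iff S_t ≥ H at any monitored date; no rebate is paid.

Under the martingale measure an up-move has probability p* = 0.7400; value the claim as the probability-weighted average of per-path payoffs, discounted 4 periods at R = 1.25.
Enumerate all 2^4 = 16 price paths (U = up ×1.38, D = down ×0.88); each path with k up-moves has probability p*^k·(1−p*)^(4−k).
DDDD: M=136.4000, payoff=0.0000, prob=0.004570
UDDD: M=213.9000, payoff=0.1969, prob=0.013006
DUDD: M=188.2320, payoff=0.1969, prob=0.013006
UUDD: M=295.1820, payoff=83.0189, prob=0.037018
DDUD: M=165.6442, payoff=0.1969, prob=0.013006
UDUD: M=259.7602, payoff=83.0189, prob=0.037018
DUUD: M=259.7602, payoff=83.0189, prob=0.037018
UUUD: M=407.3512, payoff=0.0000, prob=0.105358
DDDU: M=145.7669, payoff=0.1969, prob=0.013006
UDDU: M=228.5889, payoff=83.0189, prob=0.037018
DUDU: M=228.5889, payoff=83.0189, prob=0.037018
UUDU: M=358.4690, payoff=0.0000, prob=0.105358
DDUU: M=228.5889, payoff=83.0189, prob=0.037018
UDUU: M=358.4690, payoff=0.0000, prob=0.105358
DUUU: M=358.4690, payoff=0.0000, prob=0.105358
UUUU: M=562.1446, payoff=0.0000, prob=0.299866
Price = Σ prob·payoff / R^4 = 18.449293 / 2.441406 = 7.5568

price = 7.5568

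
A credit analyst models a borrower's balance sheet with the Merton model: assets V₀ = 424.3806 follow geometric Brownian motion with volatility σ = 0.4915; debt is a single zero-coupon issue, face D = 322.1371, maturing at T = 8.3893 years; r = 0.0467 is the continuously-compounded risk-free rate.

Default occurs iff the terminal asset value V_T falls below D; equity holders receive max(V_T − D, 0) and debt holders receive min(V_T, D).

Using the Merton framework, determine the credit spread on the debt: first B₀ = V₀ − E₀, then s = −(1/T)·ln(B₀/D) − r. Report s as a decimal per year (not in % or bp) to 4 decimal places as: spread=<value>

Work the structural quantities from V₀ = 424.3806 against face 322.1371:
d₁ = [ln(V₀/D) + (r + σ²/2)T] / (σ√T)
   = [ln(424.3806/322.1371) + (0.0467 + 0.5·0.4915²)·8.3893] / (0.4915·√8.3893)
   = [0.275653 + 1.405091] / 1.423595 = 1.180634
d₂ = d₁ − σ√T = 1.180634 − 1.423595 = -0.242960
N(d₁) = 0.881126,  N(d₂) = 0.404018,  e^(−rT) = 0.675853
E₀ = V₀·N(d₁) − D·e^(−rT)·N(d₂)
   = 424.3806·0.881126 − 322.1371·0.675853·0.404018 = 285.971109
B₀ = V₀ − E₀ = 424.3806 − 285.971109 = 138.409491
spread = −(1/T)·ln(B₀/D) − r = −(1/8.3893)·ln(138.409491/322.1371) − 0.0467 = 0.05399501

spread=0.0540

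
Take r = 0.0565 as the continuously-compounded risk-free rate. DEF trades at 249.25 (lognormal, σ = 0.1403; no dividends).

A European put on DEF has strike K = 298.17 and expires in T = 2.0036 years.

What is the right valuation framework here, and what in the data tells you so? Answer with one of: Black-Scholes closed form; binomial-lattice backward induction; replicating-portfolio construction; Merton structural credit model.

Key observation: a European claim on DEF (strike 298.17) — a lognormal (GBM) underlying with constant rate and volatility — has an exact closed-form value; no lattice or capital structure is involved.

framework: Black-Scholes closed form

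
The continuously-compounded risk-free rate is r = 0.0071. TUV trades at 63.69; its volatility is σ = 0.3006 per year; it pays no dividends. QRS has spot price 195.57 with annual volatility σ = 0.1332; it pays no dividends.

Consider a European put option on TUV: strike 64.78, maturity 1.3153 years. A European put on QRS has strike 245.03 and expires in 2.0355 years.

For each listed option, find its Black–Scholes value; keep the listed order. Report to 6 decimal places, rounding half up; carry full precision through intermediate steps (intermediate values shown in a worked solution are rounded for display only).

[TUV put K=64.78]
σ√T = 0.3006·√1.3153 = 0.344748
d₁ = (ln(S/K) + (r+σ²/2)T) / (σ√T) = (ln(63.69/64.78) + (0.0071+0.3006²/2)·1.3153) / 0.344748 = (-0.016969 + 0.068764) / 0.344748 = 0.150240
d₂ = d₁ − σ√T = 0.150240 − 0.344748 = -0.194508
e^{−rT} = 0.990705
N(−d₁) = 0.440288,  N(−d₂) = 0.577111
price = K·e^{−rT}·N(−d₂) − S·N(−d₁) = 37.037746 − 28.041928 = 8.995818
[QRS put K=245.03]
σ√T = 0.1332·√2.0355 = 0.190038
d₁ = (ln(S/K) + (r+σ²/2)T) / (σ√T) = (ln(195.57/245.03) + (0.0071+0.1332²/2)·2.0355) / 0.190038 = (-0.225462 + 0.032509) / 0.190038 = -1.015341
d₂ = d₁ − σ√T = -1.015341 − 0.190038 = -1.205379
e^{−rT} = 0.985652
N(−d₁) = 0.845028,  N(−d₂) = 0.885971
price = K·e^{−rT}·N(−d₂) − S·N(−d₁) = 213.974750 − 165.262192 = 48.712559

price(TUV put K=64.78) = 8.995818
price(QRS put K=245.03) = 48.712559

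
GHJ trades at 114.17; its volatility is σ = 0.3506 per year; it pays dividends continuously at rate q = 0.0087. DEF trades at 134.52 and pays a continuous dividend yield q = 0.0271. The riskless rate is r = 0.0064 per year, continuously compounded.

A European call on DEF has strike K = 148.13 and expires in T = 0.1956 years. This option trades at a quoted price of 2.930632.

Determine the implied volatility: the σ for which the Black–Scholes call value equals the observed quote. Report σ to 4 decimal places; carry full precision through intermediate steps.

At σ = 0.3270 the Black–Scholes value reproduces the quote:
σ√T = 0.327·√0.1956 = 0.144621
d₁ = (ln(S/K) + (r−q+σ²/2)T) / (σ√T) = (ln(134.52/148.13) + (0.0064−0.0271+0.327²/2)·0.1956) / 0.144621 = (-0.096377 + 0.006409) / 0.144621 = -0.622098
d₂ = d₁ − σ√T = -0.622098 − 0.144621 = -0.766720
e^{−rT} = 0.998749
e^{−qT} = 0.994713
N(d₁) = 0.266939,  N(d₂) = 0.221624
V = S·e^{−qT}·N(d₁) − K·e^{−rT}·N(d₂) = 35.718745 − 32.788113 = 2.930632 (the quoted price), and the Black–Scholes price is strictly increasing in σ, so σ is unique

sigma = 0.3270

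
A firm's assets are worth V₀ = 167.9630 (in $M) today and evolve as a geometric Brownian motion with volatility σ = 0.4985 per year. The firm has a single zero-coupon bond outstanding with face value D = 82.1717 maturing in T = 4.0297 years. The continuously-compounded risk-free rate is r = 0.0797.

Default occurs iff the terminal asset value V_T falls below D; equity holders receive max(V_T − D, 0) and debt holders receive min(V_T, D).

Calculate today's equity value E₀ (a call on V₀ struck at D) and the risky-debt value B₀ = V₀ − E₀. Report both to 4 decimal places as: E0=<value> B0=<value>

E0=115.5592 B0=52.4038

With assets at 167.9630 and a single debt payment of 82.1717 at 4.0297 years:
d₁ = [ln(V₀/D) + (r + σ²/2)T] / (σ√T)
   = [ln(167.9630/82.1717) + (0.0797 + 0.5·0.4985²)·4.0297] / (0.4985·√4.0297)
   = [0.714933 + 0.821862] / 1.000695 = 1.535728
d₂ = d₁ − σ√T = 1.535728 − 1.000695 = 0.535033
N(d₁) = 0.937697,  N(d₂) = 0.703687,  e^(−rT) = 0.725302
E₀ = V₀·N(d₁) − D·e^(−rT)·N(d₂)
   = 167.9630·0.937697 − 82.1717·0.725302·0.703687 = 115.559243
B₀ = V₀ − E₀ = 167.9630 − 115.559243 = 52.403757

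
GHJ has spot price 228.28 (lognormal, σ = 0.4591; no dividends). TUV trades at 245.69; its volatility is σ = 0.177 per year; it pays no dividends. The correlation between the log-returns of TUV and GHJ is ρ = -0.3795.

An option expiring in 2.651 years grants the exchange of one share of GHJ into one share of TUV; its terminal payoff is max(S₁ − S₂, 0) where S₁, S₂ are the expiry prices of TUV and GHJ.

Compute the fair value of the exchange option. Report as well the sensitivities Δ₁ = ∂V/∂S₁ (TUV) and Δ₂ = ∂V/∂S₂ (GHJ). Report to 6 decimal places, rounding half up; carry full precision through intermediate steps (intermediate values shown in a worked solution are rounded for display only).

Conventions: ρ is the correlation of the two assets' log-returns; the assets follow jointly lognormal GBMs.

σ_eff = √(σ₁² + σ₂² − 2ρσ₁σ₂) = √(0.177² + 0.4591² − 2·-0.3795·0.177·0.4591) = 0.551161
d₁ = (ln(S₁/S₂) + (q₂ − q₁ + σ_eff²/2)T) / (σ_eff√T) = (ln(245.69/228.28) + (0.0 − 0.0 + 0.151889)·2.651) / 0.897395 = 0.530598
d₂ = d₁ − σ_eff√T = 0.530598 − 0.897395 = -0.366796
N(d₁) = 0.702151,  N(d₂) = 0.356886
V = S₁·e^{−q₁T}·N(d₁) − S₂·e^{−q₂T}·N(d₂) = 172.511596 − 81.469823 = 91.041773
Key observation: r never enters — measured in units of GHJ, the claim is a call on S₁/S₂ struck at 1, so only the dividend yields and σ_eff matter.
Δ₁ = e^{−q₁T}·N(d₁) = 0.702151;  Δ₂ = −e^{−q₂T}·N(d₂) = -0.356886

exchange price = 91.041773
Δ1 = 0.702151
Δ2 = -0.356886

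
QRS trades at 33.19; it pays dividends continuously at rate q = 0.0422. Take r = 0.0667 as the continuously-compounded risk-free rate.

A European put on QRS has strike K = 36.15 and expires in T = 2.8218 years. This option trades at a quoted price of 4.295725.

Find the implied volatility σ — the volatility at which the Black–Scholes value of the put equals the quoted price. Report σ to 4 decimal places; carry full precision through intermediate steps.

sigma = 0.2044

At σ = 0.2044 the Black–Scholes value reproduces the quote:
σ√T = 0.2044·√2.8218 = 0.343355
d₁ = (ln(S/K) + (r−q+σ²/2)T) / (σ√T) = (ln(33.19/36.15) + (0.0667−0.0422+0.2044²/2)·2.8218) / 0.343355 = (-0.085428 + 0.128081) / 0.343355 = 0.124222
d₂ = d₁ − σ√T = 0.124222 − 0.343355 = -0.219134
e^{−rT} = 0.828437
e^{−qT} = 0.887737
N(−d₁) = 0.450570,  N(−d₂) = 0.586727
V = K·e^{−rT}·N(−d₂) − S·e^{−qT}·N(−d₁) = 17.571306 − 13.275581 = 4.295725 (the observed quote) — the price is monotone increasing in volatility, hence this σ is the only solution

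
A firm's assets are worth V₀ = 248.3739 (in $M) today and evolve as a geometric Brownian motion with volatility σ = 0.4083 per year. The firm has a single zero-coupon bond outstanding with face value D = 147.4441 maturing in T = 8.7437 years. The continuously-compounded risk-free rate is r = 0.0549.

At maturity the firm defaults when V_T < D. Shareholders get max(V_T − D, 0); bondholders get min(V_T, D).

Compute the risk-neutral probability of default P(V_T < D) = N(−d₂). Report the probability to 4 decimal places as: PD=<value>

PD=0.4107

Apply the equity-as-call identities (strike 147.4441, horizon 8.7437 years):
d₁ = [ln(V₀/D) + (r + σ²/2)T] / (σ√T)
   = [ln(248.3739/147.4441) + (0.0549 + 0.5·0.4083²)·8.7437] / (0.4083·√8.7437)
   = [0.521486 + 1.208855] / 1.207333 = 1.433194
d₂ = d₁ − σ√T = 1.433194 − 1.207333 = 0.225861
risk-neutral PD = N(−d₂) = N(-0.225861) = 0.410655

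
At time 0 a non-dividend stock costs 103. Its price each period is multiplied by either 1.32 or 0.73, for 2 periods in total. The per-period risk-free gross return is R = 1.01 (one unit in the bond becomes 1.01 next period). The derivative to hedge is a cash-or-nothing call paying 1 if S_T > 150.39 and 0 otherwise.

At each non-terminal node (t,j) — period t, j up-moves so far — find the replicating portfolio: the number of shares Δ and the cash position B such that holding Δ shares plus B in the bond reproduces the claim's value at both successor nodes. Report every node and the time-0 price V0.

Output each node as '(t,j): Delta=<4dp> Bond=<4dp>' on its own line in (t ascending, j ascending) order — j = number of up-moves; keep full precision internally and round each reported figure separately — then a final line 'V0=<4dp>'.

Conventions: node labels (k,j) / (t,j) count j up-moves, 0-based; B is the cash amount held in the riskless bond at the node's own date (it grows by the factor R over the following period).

(0,0): Delta=0.0077 Bond=-0.5756
(1,0): Delta=0.0000 Bond=0.0000
(1,1): Delta=0.0125 Bond=-1.2250
V0=0.2208

Since d<R<u, set p* = (R−d)/(u−d) = 0.4746; price each node as the discounted p*-expectation of its children.
At maturity the claim pays: V(2,0)=0.0000, V(2,1)=0.0000, V(2,2)=1.0000
(1,0): S=75.1900. Δ = (V_up−V_dn)/(S_up−S_dn) = (0.0000−0.0000)/(99.2508−54.8887) = 0.0000. V = [p*·0.0000 + (1−p*)·0.0000]/1.01 = 0.0000. B = V − Δ·S = 0.0000.
(1,1): S=135.9600. Δ = (V_up−V_dn)/(S_up−S_dn) = (1.0000−0.0000)/(179.4672−99.2508) = 0.0125. V = [p*·1.0000 + (1−p*)·0.0000]/1.01 = 0.4699. B = V − Δ·S = -1.2250.
(0,0): S=103.0000. Δ = (V_up−V_dn)/(S_up−S_dn) = (0.4699−0.0000)/(135.9600−75.1900) = 0.0077. V = [p*·0.4699 + (1−p*)·0.0000]/1.01 = 0.2208. B = V − Δ·S = -0.5756.
Sanity check at the root: Δ(0,0)·S0 + B(0,0) reproduces V0 = 0.2208.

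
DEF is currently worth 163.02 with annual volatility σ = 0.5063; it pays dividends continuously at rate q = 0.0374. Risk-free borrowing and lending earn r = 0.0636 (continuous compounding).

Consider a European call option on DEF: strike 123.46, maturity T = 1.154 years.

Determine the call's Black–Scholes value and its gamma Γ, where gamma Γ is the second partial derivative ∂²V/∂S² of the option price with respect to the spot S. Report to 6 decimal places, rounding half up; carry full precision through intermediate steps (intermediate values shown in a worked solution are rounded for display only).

σ√T = 0.5063·√1.154 = 0.543890
d₁ = (ln(S/K) + (r−q+σ²/2)T) / (σ√T) = (ln(163.02/123.46) + (0.0636−0.0374+0.5063²/2)·1.154) / 0.543890 = (0.277956 + 0.178143) / 0.543890 = 0.838586
d₂ = d₁ − σ√T = 0.838586 − 0.543890 = 0.294697
e^{−rT} = 0.929234
e^{−qT} = 0.957759
N(d₁) = 0.799149,  N(d₂) = 0.615887
Call price V = S·e^{−qT}·N(d₁) − K·e^{−rT}·N(d₂) = 124.774206 − 70.656588 = 54.117618
φ(d₁) = (1/√(2π))·e^{−d₁²/2} = 0.280677
Γ = e^{−qT}·φ(d₁) / (S·σ·√T) = 0.003032

price = 54.117618
Γ = 0.003032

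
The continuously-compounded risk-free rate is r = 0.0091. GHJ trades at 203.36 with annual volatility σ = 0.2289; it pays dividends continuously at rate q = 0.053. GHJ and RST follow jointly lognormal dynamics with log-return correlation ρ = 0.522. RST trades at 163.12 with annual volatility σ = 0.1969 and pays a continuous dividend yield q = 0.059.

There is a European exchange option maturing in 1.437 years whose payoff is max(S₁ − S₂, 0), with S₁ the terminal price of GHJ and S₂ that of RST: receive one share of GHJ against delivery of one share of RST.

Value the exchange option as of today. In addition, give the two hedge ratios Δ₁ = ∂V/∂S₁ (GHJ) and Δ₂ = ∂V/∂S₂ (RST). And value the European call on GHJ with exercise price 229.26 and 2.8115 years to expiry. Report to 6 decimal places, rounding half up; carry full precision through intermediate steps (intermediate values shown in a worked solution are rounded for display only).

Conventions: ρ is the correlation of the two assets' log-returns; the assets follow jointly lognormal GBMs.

exchange price = 42.738285
Δ1 = 0.787551
Δ2 = -0.719827
price(GHJ call K=229.26) = 11.996352

σ_eff = √(σ₁² + σ₂² − 2ρσ₁σ₂) = √(0.2289² + 0.1969² − 2·0.522·0.2289·0.1969) = 0.210027
d₁ = (ln(S₁/S₂) + (q₂ − q₁ + σ_eff²/2)T) / (σ_eff√T) = (ln(203.36/163.12) + (0.059 − 0.053 + 0.022056)·1.437) / 0.251770 = 1.035898
d₂ = d₁ − σ_eff√T = 1.035898 − 0.251770 = 0.784128
N(d₁) = 0.849875,  N(d₂) = 0.783518
V = S₁·e^{−q₁T}·N(d₁) − S₂·e^{−q₂T}·N(d₂) = 160.156418 − 117.418133 = 42.738285
Δ₁ = e^{−q₁T}·N(d₁) = 0.787551;  Δ₂ = −e^{−q₂T}·N(d₂) = -0.719827
[vanilla: GHJ call K=229.26]
σ√T = 0.2289·√2.8115 = 0.383809
d₁ = (ln(S/K) + (r−q+σ²/2)T) / (σ√T) = (ln(203.36/229.26) + (0.0091−0.053+0.2289²/2)·2.8115) / 0.383809 = (-0.119879 − 0.049770) / 0.383809 = -0.442015
d₂ = d₁ − σ√T = -0.442015 − 0.383809 = -0.825824
e^{−rT} = 0.974740
e^{−qT} = 0.861561
N(d₁) = 0.329239,  N(d₂) = 0.204452
price = S·e^{−qT}·N(d₁) − K·e^{−rT}·N(d₂) = 57.685019 − 45.688667 = 11.996352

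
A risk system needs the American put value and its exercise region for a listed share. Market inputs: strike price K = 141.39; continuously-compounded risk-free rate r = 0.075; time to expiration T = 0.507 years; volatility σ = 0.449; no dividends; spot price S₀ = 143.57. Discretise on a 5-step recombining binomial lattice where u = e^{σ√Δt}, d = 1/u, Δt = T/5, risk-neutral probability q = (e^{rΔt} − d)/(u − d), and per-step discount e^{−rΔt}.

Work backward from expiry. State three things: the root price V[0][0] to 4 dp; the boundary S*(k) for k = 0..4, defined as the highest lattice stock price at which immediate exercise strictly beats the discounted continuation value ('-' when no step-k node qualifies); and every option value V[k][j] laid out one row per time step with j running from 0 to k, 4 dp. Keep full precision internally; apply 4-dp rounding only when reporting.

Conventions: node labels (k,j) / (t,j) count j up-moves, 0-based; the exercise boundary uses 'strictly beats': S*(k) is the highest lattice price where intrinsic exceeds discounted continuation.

price = 15.6082
boundary = - - - 93.4936 107.8638
tree:
15.6082
23.6443 7.5177
34.4829 12.7725 2.1855
47.8964 21.1096 4.3257 0.0000
60.3522 33.5262 8.5621 0.0000 0.0000
71.1485 47.8964 16.9472 0.0000 0.0000 0.0000

params: Δt=0.10140 u=1.15370 d=0.86677 q=0.49092 e^(-rΔt)=0.99242
t_5 payoffs: 71.1485 47.8964 16.9472 0.0000 0.0000 0.0000
t_4: node(4,0) S=81.0378 payoff=60.3522 vs cont=59.2810 → 60.3522 [stop]  node(4,1) S=107.8638 payoff=33.5262 vs cont=32.4550 → 33.5262 [stop]  node(4,2) S=143.5700 payoff=0.0000 vs cont=8.5621 → 8.5621 [wait]  node(4,3) S=191.0960 payoff=0.0000 vs cont=0.0000 → 0.0000 [wait]  node(4,4) S=254.3547 payoff=0.0000 vs cont=0.0000 → 0.0000 [wait]  ⇒ S*(4)=107.8638
t_3: node(3,0) S=93.4936 payoff=47.8964 vs cont=46.8252 → 47.8964 [stop]  node(3,1) S=124.4428 payoff=16.9472 vs cont=21.1096 → 21.1096 [wait]  node(3,2) S=165.6371 payoff=0.0000 vs cont=4.3257 → 4.3257 [wait]  node(3,3) S=220.4681 payoff=0.0000 vs cont=0.0000 → 0.0000 [wait]  ⇒ S*(3)=93.4936
t_2: node(2,0) S=107.8638 payoff=33.5262 vs cont=34.4829 → 34.4829 [wait]  node(2,1) S=143.5700 payoff=0.0000 vs cont=12.7725 → 12.7725 [wait]  node(2,2) S=191.0960 payoff=0.0000 vs cont=2.1855 → 2.1855 [wait]  ⇒ S*(2)=-
t_1: node(1,0) S=124.4428 payoff=16.9472 vs cont=23.6443 → 23.6443 [wait]  node(1,1) S=165.6371 payoff=0.0000 vs cont=7.5177 → 7.5177 [wait]  ⇒ S*(1)=-
t_0: node(0,0) S=143.5700 payoff=0.0000 vs cont=15.6082 → 15.6082 [wait]  ⇒ S*(0)=-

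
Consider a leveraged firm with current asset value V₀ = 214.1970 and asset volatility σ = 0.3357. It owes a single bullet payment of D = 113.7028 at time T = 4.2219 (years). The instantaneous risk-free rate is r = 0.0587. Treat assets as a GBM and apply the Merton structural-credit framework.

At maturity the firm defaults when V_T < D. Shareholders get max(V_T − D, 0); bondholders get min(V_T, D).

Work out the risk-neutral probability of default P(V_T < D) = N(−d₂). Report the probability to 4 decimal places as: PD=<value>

PD=0.1755

Apply the equity-as-call identities (strike 113.7028, horizon 4.2219 years):
d₁ = [ln(V₀/D) + (r + σ²/2)T] / (σ√T)
   = [ln(214.1970/113.7028) + (0.0587 + 0.5·0.3357²)·4.2219] / (0.3357·√4.2219)
   = [0.633308 + 0.485718] / 0.689772 = 1.622314
d₂ = d₁ − σ√T = 1.622314 − 0.689772 = 0.932542
risk-neutral PD = N(−d₂) = N(-0.932542) = 0.175528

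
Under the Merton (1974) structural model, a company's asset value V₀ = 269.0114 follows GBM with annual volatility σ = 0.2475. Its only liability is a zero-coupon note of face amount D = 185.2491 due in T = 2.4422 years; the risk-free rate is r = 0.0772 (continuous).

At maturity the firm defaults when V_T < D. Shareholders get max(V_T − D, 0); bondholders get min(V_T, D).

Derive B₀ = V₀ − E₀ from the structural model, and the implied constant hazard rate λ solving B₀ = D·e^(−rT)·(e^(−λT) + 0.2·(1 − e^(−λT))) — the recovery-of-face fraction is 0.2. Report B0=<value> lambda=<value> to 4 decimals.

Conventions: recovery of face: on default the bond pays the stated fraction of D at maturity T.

B0=150.8847 lambda=0.0085

Apply the equity-as-call identities (strike 185.2491, horizon 2.4422 years):
d₁ = [ln(V₀/D) + (r + σ²/2)T] / (σ√T)
   = [ln(269.0114/185.2491) + (0.0772 + 0.5·0.2475²)·2.4422] / (0.2475·√2.4422)
   = [0.373052 + 0.263338] / 0.386782 = 1.645348
d₂ = d₁ − σ√T = 1.645348 − 0.386782 = 1.258566
N(d₁) = 0.950051,  N(d₂) = 0.895906,  e^(−rT) = 0.828169
E₀ = V₀·N(d₁) − D·e^(−rT)·N(d₂)
   = 269.0114·0.950051 − 185.2491·0.828169·0.895906 = 118.126722
B₀ = V₀ − E₀ = 269.0114 − 118.126722 = 150.884678
e^(−λT) = (B₀·e^(rT)/D − 0.2)/(1 − 0.2) = (150.8847·1.207483/185.2491 − 0.2)/0.8 = 0.97936276
λ = −ln(0.97936276)/2.4422 = 0.008539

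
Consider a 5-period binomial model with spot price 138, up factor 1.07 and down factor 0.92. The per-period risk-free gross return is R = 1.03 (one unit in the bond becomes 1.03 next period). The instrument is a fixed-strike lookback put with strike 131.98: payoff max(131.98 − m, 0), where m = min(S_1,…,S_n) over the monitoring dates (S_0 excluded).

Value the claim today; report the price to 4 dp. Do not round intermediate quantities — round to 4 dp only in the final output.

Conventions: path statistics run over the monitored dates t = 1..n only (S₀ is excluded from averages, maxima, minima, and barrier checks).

Risk-neutral up-probability p* = (R−d)/(u−d) = (1.03−0.92)/(1.07−0.92) = 0.7333; the claim prices as the p*-weighted sum of path payoffs discounted by R^5.
Enumerate all 2^5 = 32 price paths (U = up ×1.07, D = down ×0.92); each path with k up-moves has probability p*^k·(1−p*)^(5−k).
DDDDD: m=90.9533, payoff=41.0267, prob=0.001348
UDDDD: m=105.7826, payoff=26.1974, prob=0.003708
DUDDD: m=105.7826, payoff=26.1974, prob=0.003708
UUDDD: m=123.0297, payoff=8.9503, prob=0.010198
DDUDD: m=105.7826, payoff=26.1974, prob=0.003708
UDUDD: m=123.0297, payoff=8.9503, prob=0.010198
DUUDD: m=123.0297, payoff=8.9503, prob=0.010198
UUUDD: m=143.0889, payoff=0.0000, prob=0.028044
DDDUD: m=105.7826, payoff=26.1974, prob=0.003708
UDDUD: m=123.0297, payoff=8.9503, prob=0.010198
DUDUD: m=123.0297, payoff=8.9503, prob=0.010198
UUDUD: m=143.0889, payoff=0.0000, prob=0.028044
DDUUD: m=116.8032, payoff=15.1768, prob=0.010198
UDUUD: m=135.8472, payoff=0.0000, prob=0.028044
DUUUD: m=126.9600, payoff=5.0200, prob=0.028044
UUUUD: m=147.6600, payoff=0.0000, prob=0.077121
DDDDU: m=98.8622, payoff=33.1178, prob=0.003708
UDDDU: m=114.9811, payoff=16.9989, prob=0.010198
DUDDU: m=114.9811, payoff=16.9989, prob=0.010198
UUDDU: m=133.7280, payoff=0.0000, prob=0.028044
DDUDU: m=114.9811, payoff=16.9989, prob=0.010198
UDUDU: m=133.7280, payoff=0.0000, prob=0.028044
DUUDU: m=126.9600, payoff=5.0200, prob=0.028044
UUUDU: m=147.6600, payoff=0.0000, prob=0.077121
DDDUU: m=107.4589, payoff=24.5211, prob=0.010198
UDDUU: m=124.9794, payoff=7.0006, prob=0.028044
DUDUU: m=124.9794, payoff=7.0006, prob=0.028044
UUDUU: m=145.3565, payoff=0.0000, prob=0.077121
DDUUU: m=116.8032, payoff=15.1768, prob=0.028044
UDUUU: m=135.8472, payoff=0.0000, prob=0.077121
DUUUU: m=126.9600, payoff=5.0200, prob=0.077121
UUUUU: m=147.6600, payoff=0.0000, prob=0.212084
Price = Σ prob·payoff / R^5 = 3.434968 / 1.159274 = 2.9630

price = 2.9630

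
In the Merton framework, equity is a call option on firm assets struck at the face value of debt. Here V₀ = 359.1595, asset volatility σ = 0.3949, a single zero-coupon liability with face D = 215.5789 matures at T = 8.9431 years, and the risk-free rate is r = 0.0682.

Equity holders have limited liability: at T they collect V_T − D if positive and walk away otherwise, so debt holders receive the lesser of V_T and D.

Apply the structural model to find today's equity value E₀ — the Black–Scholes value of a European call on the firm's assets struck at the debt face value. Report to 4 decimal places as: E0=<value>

E0=261.9722

Work the structural quantities from V₀ = 359.1595 against face 215.5789:
d₁ = [ln(V₀/D) + (r + σ²/2)T] / (σ√T)
   = [ln(359.1595/215.5789) + (0.0682 + 0.5·0.3949²)·8.9431] / (0.3949·√8.9431)
   = [0.510440 + 1.307240] / 1.180949 = 1.539168
d₂ = d₁ − σ√T = 1.539168 − 1.180949 = 0.358219
N(d₁) = 0.938118,  N(d₂) = 0.639910,  e^(−rT) = 0.543395
E₀ = V₀·N(d₁) − D·e^(−rT)·N(d₂)
   = 359.1595·0.938118 − 215.5789·0.543395·0.639910 = 261.972204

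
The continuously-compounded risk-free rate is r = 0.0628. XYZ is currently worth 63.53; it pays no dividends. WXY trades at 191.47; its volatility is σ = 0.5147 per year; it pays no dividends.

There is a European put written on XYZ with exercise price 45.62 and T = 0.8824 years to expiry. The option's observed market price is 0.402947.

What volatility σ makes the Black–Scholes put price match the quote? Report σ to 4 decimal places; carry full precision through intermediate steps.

At σ = 0.2759 the Black–Scholes value reproduces the quote:
σ√T = 0.2759·√0.8824 = 0.259170
d₁ = (ln(S/K) + (r+σ²/2)T) / (σ√T) = (ln(63.53/45.62) + (0.0628+0.2759²/2)·0.8824) / 0.259170 = (0.331166 + 0.088999) / 0.259170 = 1.621197
d₂ = d₁ − σ√T = 1.621197 − 0.259170 = 1.362027
e^{−rT} = 0.946093
N(−d₁) = 0.052488,  N(−d₂) = 0.086595
V = K·e^{−rT}·N(−d₂) − S·N(−d₁) = 3.737493 − 3.334547 = 0.402947 (matching the quote); vega is positive throughout, so no other σ reproduces this price

sigma = 0.2759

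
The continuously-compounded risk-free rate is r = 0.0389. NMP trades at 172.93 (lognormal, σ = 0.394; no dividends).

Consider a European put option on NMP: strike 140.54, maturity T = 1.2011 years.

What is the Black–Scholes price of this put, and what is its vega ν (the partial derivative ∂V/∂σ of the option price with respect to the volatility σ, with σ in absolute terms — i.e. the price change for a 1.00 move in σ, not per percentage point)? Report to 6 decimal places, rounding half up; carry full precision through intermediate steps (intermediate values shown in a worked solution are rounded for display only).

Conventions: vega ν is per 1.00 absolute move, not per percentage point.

σ√T = 0.394·√1.2011 = 0.431803
d₁ = (ln(S/K) + (r+σ²/2)T) / (σ√T) = (ln(172.93/140.54) + (0.0389+0.394²/2)·1.2011) / 0.431803 = (0.207395 + 0.139950) / 0.431803 = 0.804405
d₂ = d₁ − σ√T = 0.804405 − 0.431803 = 0.372602
e^{−rT} = 0.954352
N(−d₁) = 0.210582,  N(−d₂) = 0.354722
Put price V = K·e^{−rT}·N(−d₂) − S·N(−d₁) = 47.577018 − 36.415880 = 11.161138
φ(d₁) = (1/√(2π))·e^{−d₁²/2} = 0.288670
ν = S·φ(d₁)·√T = 54.709302

price = 11.161138
ν = 54.709302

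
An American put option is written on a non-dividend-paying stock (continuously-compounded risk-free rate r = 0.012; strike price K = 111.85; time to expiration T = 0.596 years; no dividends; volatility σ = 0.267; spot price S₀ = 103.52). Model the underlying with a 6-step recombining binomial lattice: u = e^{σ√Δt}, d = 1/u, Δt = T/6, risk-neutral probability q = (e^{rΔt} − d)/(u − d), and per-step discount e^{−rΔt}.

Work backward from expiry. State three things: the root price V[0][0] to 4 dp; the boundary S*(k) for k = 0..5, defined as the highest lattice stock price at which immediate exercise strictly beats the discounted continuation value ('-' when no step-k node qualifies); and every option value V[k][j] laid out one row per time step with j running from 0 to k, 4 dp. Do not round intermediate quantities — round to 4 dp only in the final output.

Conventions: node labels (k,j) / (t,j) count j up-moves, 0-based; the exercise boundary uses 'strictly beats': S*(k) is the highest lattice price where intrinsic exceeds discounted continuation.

price = 13.5321
boundary = - - - 80.4240 87.4846 95.1652
tree:
13.5321
18.6285 8.1764
24.7121 12.2415 3.8981
31.4260 17.6734 6.5280 1.1268
37.9169 24.3654 10.6408 2.1951 0.0000
43.8838 31.4260 16.6848 4.2761 0.0000 0.0000
49.3692 37.9169 24.3654 8.3300 0.0000 0.0000 0.0000

params: Δt=0.09933 u=1.08779 d=0.91929 q=0.48605 e^(-rΔt)=0.99881
t_6 payoffs: 49.3692 37.9169 24.3654 8.3300 0.0000 0.0000 0.0000
t_5: node(5,0) S=67.9662 payoff=43.8838 vs cont=43.7506 → 43.8838 [stop]  node(5,1) S=80.4240 payoff=31.4260 vs cont=31.2928 → 31.4260 [stop]  node(5,2) S=95.1652 payoff=16.6848 vs cont=16.5516 → 16.6848 [stop]  node(5,3) S=112.6083 payoff=0.0000 vs cont=4.2761 → 4.2761 [wait]  node(5,4) S=133.2487 payoff=0.0000 vs cont=0.0000 → 0.0000 [wait]  node(5,5) S=157.6724 payoff=0.0000 vs cont=0.0000 → 0.0000 [wait]  ⇒ S*(5)=95.1652
t_4: node(4,0) S=73.9331 payoff=37.9169 vs cont=37.7836 → 37.9169 [stop]  node(4,1) S=87.4846 payoff=24.3654 vs cont=24.2321 → 24.3654 [stop]  node(4,2) S=103.5200 payoff=8.3300 vs cont=10.6408 → 10.6408 [wait]  node(4,3) S=122.4946 payoff=0.0000 vs cont=2.1951 → 2.1951 [wait]  node(4,4) S=144.9470 payoff=0.0000 vs cont=0.0000 → 0.0000 [wait]  ⇒ S*(4)=87.4846
t_3: node(3,0) S=80.4240 payoff=31.4260 vs cont=31.2928 → 31.4260 [stop]  node(3,1) S=95.1652 payoff=16.6848 vs cont=17.6734 → 17.6734 [wait]  node(3,2) S=112.6083 payoff=0.0000 vs cont=6.5280 → 6.5280 [wait]  node(3,3) S=133.2487 payoff=0.0000 vs cont=1.1268 → 1.1268 [wait]  ⇒ S*(3)=80.4240
t_2: node(2,0) S=87.4846 payoff=24.3654 vs cont=24.7121 → 24.7121 [wait]  node(2,1) S=103.5200 payoff=8.3300 vs cont=12.2415 → 12.2415 [wait]  node(2,2) S=122.4946 payoff=0.0000 vs cont=3.8981 → 3.8981 [wait]  ⇒ S*(2)=-
t_1: node(1,0) S=95.1652 payoff=16.6848 vs cont=18.6285 → 18.6285 [wait]  node(1,1) S=112.6083 payoff=0.0000 vs cont=8.1764 → 8.1764 [wait]  ⇒ S*(1)=-
t_0: node(0,0) S=103.5200 payoff=8.3300 vs cont=13.5321 → 13.5321 [wait]  ⇒ S*(0)=-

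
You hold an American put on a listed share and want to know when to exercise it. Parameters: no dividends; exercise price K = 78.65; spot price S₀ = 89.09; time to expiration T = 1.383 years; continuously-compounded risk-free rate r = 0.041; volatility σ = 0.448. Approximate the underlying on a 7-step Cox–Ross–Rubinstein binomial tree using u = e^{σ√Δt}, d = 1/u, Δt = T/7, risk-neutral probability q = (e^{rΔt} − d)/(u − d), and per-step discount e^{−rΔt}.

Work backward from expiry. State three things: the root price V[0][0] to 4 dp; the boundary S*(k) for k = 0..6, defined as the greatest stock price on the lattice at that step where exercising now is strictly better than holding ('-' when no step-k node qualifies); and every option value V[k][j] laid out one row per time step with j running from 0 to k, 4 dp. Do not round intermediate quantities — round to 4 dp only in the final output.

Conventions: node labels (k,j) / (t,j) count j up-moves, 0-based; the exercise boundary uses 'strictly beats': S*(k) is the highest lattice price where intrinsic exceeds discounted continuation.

Δt=0.19757  u=1.22034  d=0.81944  q=0.47067  discount=0.99193
step 7 (expiry): payoffs max(K−S,0) = 56.5467 45.7330 29.6288 5.6459 0.0000 0.0000 0.0000 0.0000
step 6: (k=6,j=0): S=26.9736, K−S=51.6764, hold=51.0419 ⇒ V=51.6764 exercise | (k=6,j=1): S=40.1700, K−S=38.4800, hold=37.8455 ⇒ V=38.4800 exercise | (k=6,j=2): S=59.8226, K−S=18.8274, hold=18.1928 ⇒ V=18.8274 exercise | (k=6,j=3): S=89.0900, K−S=0.0000, hold=2.9644 ⇒ V=2.9644 continue | (k=6,j=4): S=132.6760, K−S=0.0000, hold=0.0000 ⇒ V=0.0000 continue | (k=6,j=5): S=197.5859, K−S=0.0000, hold=0.0000 ⇒ V=0.0000 continue | (k=6,j=6): S=294.2520, K−S=0.0000, hold=0.0000 ⇒ V=0.0000 continue  boundary S*=59.8226
step 5: (k=5,j=0): S=32.9170, K−S=45.7330, hold=45.0985 ⇒ V=45.7330 exercise | (k=5,j=1): S=49.0212, K−S=29.6288, hold=28.9943 ⇒ V=29.6288 exercise | (k=5,j=2): S=73.0041, K−S=5.6459, hold=11.2695 ⇒ V=11.2695 continue | (k=5,j=3): S=108.7203, K−S=0.0000, hold=1.5565 ⇒ V=1.5565 continue | (k=5,j=4): S=161.9102, K−S=0.0000, hold=0.0000 ⇒ V=0.0000 continue | (k=5,j=5): S=241.1224, K−S=0.0000, hold=0.0000 ⇒ V=0.0000 continue  boundary S*=49.0212
step 4: (k=4,j=0): S=40.1700, K−S=38.4800, hold=37.8455 ⇒ V=38.4800 exercise | (k=4,j=1): S=59.8226, K−S=18.8274, hold=20.8184 ⇒ V=20.8184 continue | (k=4,j=2): S=89.0900, K−S=0.0000, hold=6.6439 ⇒ V=6.6439 continue | (k=4,j=3): S=132.6760, K−S=0.0000, hold=0.8173 ⇒ V=0.8173 continue | (k=4,j=4): S=197.5859, K−S=0.0000, hold=0.0000 ⇒ V=0.0000 continue  boundary S*=40.1700
step 3: (k=3,j=0): S=49.0212, K−S=29.6288, hold=29.9238 ⇒ V=29.9238 continue | (k=3,j=1): S=73.0041, K−S=5.6459, hold=14.0327 ⇒ V=14.0327 continue | (k=3,j=2): S=108.7203, K−S=0.0000, hold=3.8700 ⇒ V=3.8700 continue | (k=3,j=3): S=161.9102, K−S=0.0000, hold=0.4291 ⇒ V=0.4291 continue  boundary S*=-
step 2: (k=2,j=0): S=59.8226, K−S=18.8274, hold=22.2633 ⇒ V=22.2633 continue | (k=2,j=1): S=89.0900, K−S=0.0000, hold=9.1748 ⇒ V=9.1748 continue | (k=2,j=2): S=132.6760, K−S=0.0000, hold=2.2323 ⇒ V=2.2323 continue  boundary S*=-
step 1: (k=1,j=0): S=73.0041, K−S=5.6459, hold=15.9731 ⇒ V=15.9731 continue | (k=1,j=1): S=108.7203, K−S=0.0000, hold=5.8596 ⇒ V=5.8596 continue  boundary S*=-
step 0: (k=0,j=0): S=89.0900, K−S=0.0000, hold=11.1225 ⇒ V=11.1225 continue  boundary S*=-

price = 11.1225
boundary = - - - - 40.1700 49.0212 59.8226
tree:
11.1225
15.9731 5.8596
22.2633 9.1748 2.2323
29.9238 14.0327 3.8700 0.4291
38.4800 20.8184 6.6439 0.8173 0.0000
45.7330 29.6288 11.2695 1.5565 0.0000 0.0000
51.6764 38.4800 18.8274 2.9644 0.0000 0.0000 0.0000
56.5467 45.7330 29.6288 5.6459 0.0000 0.0000 0.0000 0.0000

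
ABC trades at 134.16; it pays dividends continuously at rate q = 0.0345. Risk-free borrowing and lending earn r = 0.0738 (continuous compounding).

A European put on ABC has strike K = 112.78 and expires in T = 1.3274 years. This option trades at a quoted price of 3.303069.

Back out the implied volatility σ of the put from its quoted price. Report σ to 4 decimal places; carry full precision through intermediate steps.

sigma = 0.2299

At σ = 0.2299 the Black–Scholes value reproduces the quote:
σ√T = 0.2299·√1.3274 = 0.264874
d₁ = (ln(S/K) + (r−q+σ²/2)T) / (σ√T) = (ln(134.16/112.78) + (0.0738−0.0345+0.2299²/2)·1.3274) / 0.264874 = (0.173594 + 0.087246) / 0.264874 = 0.984769
d₂ = d₁ − σ√T = 0.984769 − 0.264874 = 0.719895
e^{−rT} = 0.906683
e^{−qT} = 0.955237
N(−d₁) = 0.162369,  N(−d₂) = 0.235795
V = K·e^{−rT}·N(−d₂) − S·e^{−qT}·N(−d₁) = 24.111373 − 20.808304 = 3.303069 (the observed quote) — the price is monotone increasing in volatility, hence this σ is the only solution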